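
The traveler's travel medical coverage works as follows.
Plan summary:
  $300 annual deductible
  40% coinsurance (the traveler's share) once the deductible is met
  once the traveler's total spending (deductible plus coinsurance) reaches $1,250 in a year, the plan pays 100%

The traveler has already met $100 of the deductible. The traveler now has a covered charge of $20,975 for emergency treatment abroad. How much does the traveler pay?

Deductible still to meet: $300 − $100 = $200.
After the $200 deductible portion, $20,975 − $200 = $20,775 is subject to coinsurance.
Traveler's 40% share of $20,775 is $8,310.
So the traveler owes $200 + $8,310 = $8,510 before any cap.
Adding $8,510 to the $100 already spent would give $8,610, which exceeds the $1,250 cap; the traveler pays just $1,250 − $100 = $1,150.

$1,150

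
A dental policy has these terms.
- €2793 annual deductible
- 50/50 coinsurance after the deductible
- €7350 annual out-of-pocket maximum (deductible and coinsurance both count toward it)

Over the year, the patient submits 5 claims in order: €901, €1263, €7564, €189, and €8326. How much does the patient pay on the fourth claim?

Bill 1, €901: fully absorbed by the deductible. Patient pays €901; OOP now €901.
Bill 2, €1263: entire amount goes to the deductible. Cost to patient: €1263. OOP to date €2164.
Bill 3, €7564: €629 finishes the deductible; €6935 goes to coinsurance; patient's 50% is €3467.50. Patient owes €4096.50 (running OOP €6260.50).
Bill 4, €189: deductible already satisfied, so patient's share is 50% × €189 = €94.50. Patient owes €94.50 (running OOP €6355).

€94.50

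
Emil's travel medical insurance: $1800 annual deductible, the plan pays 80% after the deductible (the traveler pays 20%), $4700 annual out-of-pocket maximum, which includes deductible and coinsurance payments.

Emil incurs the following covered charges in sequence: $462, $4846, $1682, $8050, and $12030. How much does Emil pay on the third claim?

$336.40

Claim 1 — $462: fully absorbed by the deductible. Cost to traveler: $462. OOP to date $462.
Claim 2 — $4846: $1338 to deductible, leaving $3508; traveler's 20% is $701.60. Traveler owes $2039.60 (running OOP $2501.60).
Claim 3 — $1682: 20% coinsurance on $1682 = $336.40. Traveler owes $336.40 (running OOP $2838).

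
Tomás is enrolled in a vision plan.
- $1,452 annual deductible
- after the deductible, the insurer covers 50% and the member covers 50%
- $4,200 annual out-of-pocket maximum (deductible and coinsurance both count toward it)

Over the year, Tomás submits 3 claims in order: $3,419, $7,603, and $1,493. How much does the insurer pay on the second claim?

$5,838.50

#1 ($3,419): deductible takes $1,452, $1,967 remains; 50% of $1,967 = $983.50. Member pays $2,435.50; OOP now $2,435.50. Insurer: $3,419 − $2,435.50 = $983.50.
#2 ($7,603): 50% coinsurance on $7,603 = $3,801.50. That would push OOP to $6,237, over the $4,200 cap, so member pays $4,200 − $2,435.50 = $1,764.50. Insurer: $7,603 − $1,764.50 = $5,838.50.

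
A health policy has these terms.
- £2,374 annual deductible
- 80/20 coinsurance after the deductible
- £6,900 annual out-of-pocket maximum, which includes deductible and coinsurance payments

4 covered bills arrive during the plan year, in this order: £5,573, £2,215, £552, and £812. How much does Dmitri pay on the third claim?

Bill 1, £5,573: £2,374 to deductible, leaving £3,199; coinsurance £3,199 × 20% = £639.80. Patient owes £3,013.80 (running OOP £3,013.80).
Bill 2, £2,215: deductible already satisfied, so patient's share is 20% × £2,215 = £443. Patient pays £443; OOP now £3,456.80.
Bill 3, £552: deductible already satisfied, so patient's share is 20% × £552 = £110.40. Cost to patient: £110.40. OOP to date £3,567.20.

£110.40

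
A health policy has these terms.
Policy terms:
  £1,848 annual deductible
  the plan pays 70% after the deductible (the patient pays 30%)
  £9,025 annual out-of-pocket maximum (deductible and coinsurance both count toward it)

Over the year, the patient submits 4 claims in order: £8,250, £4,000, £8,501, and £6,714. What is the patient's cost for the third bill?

Claim 1 (£8,250): £1,848 to deductible, leaving £6,402; patient's 30% is £1,920.60. Patient owes £3,768.60 (running OOP £3,768.60).
Claim 2 (£4,000): deductible met; 30% of £4,000 = £1,200. Patient pays £1,200; OOP now £4,968.60.
Claim 3 (£8,501): 30% coinsurance on £8,501 = £2,550.30. Patient pays £2,550.30; OOP now £7,518.90.

£2,550.30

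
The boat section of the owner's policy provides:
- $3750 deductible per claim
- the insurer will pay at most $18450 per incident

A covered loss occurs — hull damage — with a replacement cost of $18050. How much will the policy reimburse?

Less the $3750 deductible: $18050 − $3750 = $14300.
That's under the $18450 cap, so the insurer reimburses the full $14300.

$14300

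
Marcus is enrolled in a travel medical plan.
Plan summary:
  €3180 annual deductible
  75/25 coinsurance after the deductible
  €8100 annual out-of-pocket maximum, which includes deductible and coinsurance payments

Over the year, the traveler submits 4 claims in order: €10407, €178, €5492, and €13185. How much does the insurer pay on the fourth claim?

Claim 1 — €10407: €3180 to deductible, leaving €7227; 25% of €7227 = €1806.75. Traveler owes €4986.75 (running OOP €4986.75). Plan pays €10407 − €4986.75 = €5420.25.
Claim 2 — €178: deductible met; 25% of €178 = €44.50. Traveler pays €44.50; OOP now €5031.25. Insurer: €178 − €44.50 = €133.50.
Claim 3 — €5492: deductible met; 25% of €5492 = €1373. Traveler owes €1373 (running OOP €6404.25). Insurer: €5492 − €1373 = €4119.
Claim 4 — €13185: deductible already satisfied, so traveler's share is 25% × €13185 = €3296.25. Adding that to €6404.25 gives €9700.50, past the €8100 cap; traveler pays only €8100 − €6404.25 = €1695.75. Plan pays €13185 − €1695.75 = €11489.25.

€11489.25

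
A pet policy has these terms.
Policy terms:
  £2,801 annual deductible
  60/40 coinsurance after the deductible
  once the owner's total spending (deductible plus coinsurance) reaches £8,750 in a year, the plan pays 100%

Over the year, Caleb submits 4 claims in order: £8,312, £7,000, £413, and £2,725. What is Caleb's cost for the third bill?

Bill 1, £8,312: £2,801 finishes the deductible; £5,511 goes to coinsurance; 40% of £5,511 = £2,204.40. Cost to owner: £5,005.40. OOP to date £5,005.40.
Bill 2, £7,000: 40% coinsurance on £7,000 = £2,800. Owner owes £2,800 (running OOP £7,805.40).
Bill 3, £413: deductible already satisfied, so owner's share is 40% × £413 = £165.20. Owner owes £165.20 (running OOP £7,970.60).

£165.20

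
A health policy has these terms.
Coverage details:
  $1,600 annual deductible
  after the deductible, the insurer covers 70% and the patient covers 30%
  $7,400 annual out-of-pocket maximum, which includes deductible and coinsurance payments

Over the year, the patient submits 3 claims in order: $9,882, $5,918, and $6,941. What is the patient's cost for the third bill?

$1,540

Bill 1, $9,882: deductible takes $1,600, $8,282 remains; patient's 30% is $2,484.60. Patient owes $4,084.60 (running OOP $4,084.60).
Bill 2, $5,918: deductible met; 30% of $5,918 = $1,775.40. Cost to patient: $1,775.40. OOP to date $5,860.
Bill 3, $6,941: deductible already satisfied, so patient's share is 30% × $6,941 = $2,082.30. That would push OOP to $7,942.30, over the $7,400 cap, so patient pays $7,400 − $5,860 = $1,540.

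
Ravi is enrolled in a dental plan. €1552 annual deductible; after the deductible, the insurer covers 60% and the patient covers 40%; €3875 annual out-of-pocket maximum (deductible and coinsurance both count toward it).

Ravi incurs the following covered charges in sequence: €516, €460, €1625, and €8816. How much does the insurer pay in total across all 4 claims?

€7542

#1 (€516): all of it applies to the deductible. Cost to patient: €516. OOP to date €516. Plan pays €516 − €516 = €0.
#2 (€460): fully absorbed by the deductible. Cost to patient: €460. OOP to date €976. Plan pays €460 − €460 = €0.
#3 (€1625): deductible takes €576, €1049 remains; coinsurance €1049 × 40% = €419.60. Cost to patient: €995.60. OOP to date €1971.60. Plan pays €1625 − €995.60 = €629.40.
#4 (€8816): deductible met; 40% of €8816 = €3526.40. Adding that to €1971.60 gives €5498, past the €3875 cap; patient pays only €3875 − €1971.60 = €1903.40. Plan pays €8816 − €1903.40 = €6912.60.
Insurer total = bills − patient's total = €11417 − €3875 = €7542.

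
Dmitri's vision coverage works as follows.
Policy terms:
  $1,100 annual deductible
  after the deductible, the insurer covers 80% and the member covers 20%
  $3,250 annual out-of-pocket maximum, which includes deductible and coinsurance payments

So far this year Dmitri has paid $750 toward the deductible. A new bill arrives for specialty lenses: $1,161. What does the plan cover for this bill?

$648.80

Remaining deductible: $1,100 − $750 = $350.
The remaining $811 (= $1,161 − $350) moves to coinsurance.
Coinsurance: $811 × 20% = $162.20.
That puts the member's cost at $350 + $162.20 = $512.20 before any cap.
Cumulative spending $750 + $512.20 = $1,262.20 stays under the $3,250 maximum.
The plan picks up $1,161 − $512.20 = $648.80.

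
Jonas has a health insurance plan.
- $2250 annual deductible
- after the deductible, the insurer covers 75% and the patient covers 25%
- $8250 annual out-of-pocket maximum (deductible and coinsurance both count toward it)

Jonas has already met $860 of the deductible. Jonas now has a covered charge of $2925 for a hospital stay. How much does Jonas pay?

$1773.75

$860 of the $2250 deductible is already met, leaving $1390.
The remaining $1535 (= $2925 − $1390) moves to coinsurance.
25% of $1535 = $383.75 falls to the patient.
Patient responsibility before any cap: $1390 + $383.75 = $1773.75.
Total out-of-pocket so far would be $860 + $1773.75 = $2633.75, below the $8250 cap — no reduction.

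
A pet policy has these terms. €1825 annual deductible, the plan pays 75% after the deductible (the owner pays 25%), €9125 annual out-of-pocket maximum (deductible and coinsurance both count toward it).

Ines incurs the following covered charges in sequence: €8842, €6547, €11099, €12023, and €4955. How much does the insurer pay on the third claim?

Claim 1 — €8842: €1825 to deductible, leaving €7017; owner's 25% is €1754.25. Owner owes €3579.25 (running OOP €3579.25). Plan pays €8842 − €3579.25 = €5262.75.
Claim 2 — €6547: 25% coinsurance on €6547 = €1636.75. Cost to owner: €1636.75. OOP to date €5216. Insurer: €6547 − €1636.75 = €4910.25.
Claim 3 — €11099: deductible met; 25% of €11099 = €2774.75. Owner pays €2774.75; OOP now €7990.75. Plan pays €11099 − €2774.75 = €8324.25.

€8324.25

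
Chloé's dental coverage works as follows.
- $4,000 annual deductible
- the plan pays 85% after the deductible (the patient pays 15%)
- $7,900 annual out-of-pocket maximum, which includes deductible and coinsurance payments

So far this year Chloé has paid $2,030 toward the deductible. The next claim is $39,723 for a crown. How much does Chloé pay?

$2,030 of the $4,000 deductible is already met, leaving $1,970.
The remaining $37,753 (= $39,723 − $1,970) moves to coinsurance.
15% of $37,753 = $5,662.95 falls to the patient.
Patient responsibility before any cap: $1,970 + $5,662.95 = $7,632.95.
Adding $7,632.95 to the $2,030 already spent would give $9,662.95, which exceeds the $7,900 cap; the patient pays just $7,900 − $2,030 = $5,870.

$5,870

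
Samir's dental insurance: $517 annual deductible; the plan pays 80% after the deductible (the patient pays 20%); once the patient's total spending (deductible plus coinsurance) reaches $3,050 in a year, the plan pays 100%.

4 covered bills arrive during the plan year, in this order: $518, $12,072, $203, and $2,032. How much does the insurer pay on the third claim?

$162.40

Bill 1, $518: $517 finishes the deductible; $1 goes to coinsurance; 20% of $1 = $0.20. Patient owes $517.20 (running OOP $517.20). Insurer: $518 − $517.20 = $0.80.
Bill 2, $12,072: deductible already satisfied, so patient's share is 20% × $12,072 = $2,414.40. Patient pays $2,414.40; OOP now $2,931.60. Insurer: $12,072 − $2,414.40 = $9,657.60.
Bill 3, $203: 20% coinsurance on $203 = $40.60. Patient owes $40.60 (running OOP $2,972.20). Insurer: $203 − $40.60 = $162.40.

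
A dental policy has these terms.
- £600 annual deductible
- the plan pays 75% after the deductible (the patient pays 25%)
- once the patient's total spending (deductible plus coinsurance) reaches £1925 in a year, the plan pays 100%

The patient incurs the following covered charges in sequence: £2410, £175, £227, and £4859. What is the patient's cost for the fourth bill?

Claim 1 — £2410: £600 finishes the deductible; £1810 goes to coinsurance; coinsurance £1810 × 25% = £452.50. Patient pays £1052.50; OOP now £1052.50.
Claim 2 — £175: 25% coinsurance on £175 = £43.75. Cost to patient: £43.75. OOP to date £1096.25.
Claim 3 — £227: deductible already satisfied, so patient's share is 25% × £227 = £56.75. Patient pays £56.75; OOP now £1153.
Claim 4 — £4859: deductible met; 25% of £4859 = £1214.75. Adding that to £1153 gives £2367.75, past the £1925 cap; patient pays only £1925 − £1153 = £772.

£772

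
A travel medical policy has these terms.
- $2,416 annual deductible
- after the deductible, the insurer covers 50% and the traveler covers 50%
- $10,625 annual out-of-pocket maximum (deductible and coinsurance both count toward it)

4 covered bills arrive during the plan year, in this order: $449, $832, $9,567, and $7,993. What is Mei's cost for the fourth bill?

$3,993

Claim 1 ($449): entire amount goes to the deductible. Cost to traveler: $449. OOP to date $449.
Claim 2 ($832): entire amount goes to the deductible. Traveler pays $832; OOP now $1,281.
Claim 3 ($9,567): $1,135 to deductible, leaving $8,432; 50% of $8,432 = $4,216. Traveler owes $5,351 (running OOP $6,632).
Claim 4 ($7,993): 50% coinsurance on $7,993 = $3,996.50. OOP would hit $10,628.50 > $10,625, so the cap limits the traveler to $10,625 − $6,632 = $3,993.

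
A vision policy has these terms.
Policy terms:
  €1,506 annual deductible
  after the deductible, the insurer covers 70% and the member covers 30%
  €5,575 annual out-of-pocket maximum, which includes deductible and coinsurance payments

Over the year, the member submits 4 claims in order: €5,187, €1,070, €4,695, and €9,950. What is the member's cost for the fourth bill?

Claim 1 (€5,187): €1,506 to deductible, leaving €3,681; member's 30% is €1,104.30. Member owes €2,610.30 (running OOP €2,610.30).
Claim 2 (€1,070): deductible already satisfied, so member's share is 30% × €1,070 = €321. Member pays €321; OOP now €2,931.30.
Claim 3 (€4,695): deductible already satisfied, so member's share is 30% × €4,695 = €1,408.50. Member owes €1,408.50 (running OOP €4,339.80).
Claim 4 (€9,950): deductible already satisfied, so member's share is 30% × €9,950 = €2,985. Adding that to €4,339.80 gives €7,324.80, past the €5,575 cap; member pays only €5,575 − €4,339.80 = €1,235.20.

€1,235.20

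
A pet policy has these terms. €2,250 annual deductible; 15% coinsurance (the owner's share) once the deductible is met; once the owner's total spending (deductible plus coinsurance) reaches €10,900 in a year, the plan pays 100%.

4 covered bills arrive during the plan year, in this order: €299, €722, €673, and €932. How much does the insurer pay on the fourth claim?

Claim 1 (€299): all of it applies to the deductible. Cost to owner: €299. OOP to date €299. Plan pays €299 − €299 = €0.
Claim 2 (€722): all of it applies to the deductible. Owner owes €722 (running OOP €1,021). Insurer: €722 − €722 = €0.
Claim 3 (€673): fully absorbed by the deductible. Cost to owner: €673. OOP to date €1,694. Plan pays €673 − €673 = €0.
Claim 4 (€932): €556 finishes the deductible; €376 goes to coinsurance; coinsurance €376 × 15% = €56.40. Owner owes €612.40 (running OOP €2,306.40). Plan pays €932 − €612.40 = €319.60.

€319.60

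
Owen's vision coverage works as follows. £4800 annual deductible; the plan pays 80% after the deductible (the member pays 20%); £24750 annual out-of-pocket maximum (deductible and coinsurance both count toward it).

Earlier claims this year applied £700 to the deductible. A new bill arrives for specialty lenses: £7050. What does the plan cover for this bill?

Deductible still to meet: £4800 − £700 = £4100.
After the £4100 deductible portion, £7050 − £4100 = £2950 is subject to coinsurance.
Coinsurance: £2950 × 20% = £590.
So the member owes £4100 + £590 = £4690 before any cap.
Total out-of-pocket so far would be £700 + £4690 = £5390, below the £24750 cap — no reduction.
Insurer pays the balance: £7050 − £4690 = £2360.

£2360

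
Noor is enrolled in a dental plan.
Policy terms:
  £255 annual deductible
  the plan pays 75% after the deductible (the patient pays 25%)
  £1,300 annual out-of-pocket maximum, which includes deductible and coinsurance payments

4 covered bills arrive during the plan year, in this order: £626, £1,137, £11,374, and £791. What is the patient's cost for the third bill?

Bill 1, £626: £255 finishes the deductible; £371 goes to coinsurance; patient's 25% is £92.75. Patient owes £347.75 (running OOP £347.75).
Bill 2, £1,137: deductible already satisfied, so patient's share is 25% × £1,137 = £284.25. Cost to patient: £284.25. OOP to date £632.
Bill 3, £11,374: deductible already satisfied, so patient's share is 25% × £11,374 = £2,843.50. OOP would hit £3,475.50 > £1,300, so the cap limits the patient to £1,300 − £632 = £668.

£668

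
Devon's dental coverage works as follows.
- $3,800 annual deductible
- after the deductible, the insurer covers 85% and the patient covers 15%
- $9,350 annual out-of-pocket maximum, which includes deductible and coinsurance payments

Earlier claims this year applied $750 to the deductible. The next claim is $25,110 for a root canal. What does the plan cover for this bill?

$18,751

Deductible still to meet: $3,800 − $750 = $3,050.
That leaves $25,110 − $3,050 = $22,060 for coinsurance.
15% of $22,060 = $3,309 falls to the patient.
Patient responsibility before any cap: $3,050 + $3,309 = $6,359.
Year-to-date out-of-pocket becomes $750 + $6,359 = $7,109, still under the $9,350 maximum, so no cap applies.
Insurer pays the balance: $25,110 − $6,359 = $18,751.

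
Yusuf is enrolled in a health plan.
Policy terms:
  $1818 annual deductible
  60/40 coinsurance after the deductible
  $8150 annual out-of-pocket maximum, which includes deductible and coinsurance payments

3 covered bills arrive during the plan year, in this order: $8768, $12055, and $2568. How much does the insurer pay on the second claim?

$8503

Bill 1, $8768: $1818 finishes the deductible; $6950 goes to coinsurance; 40% of $6950 = $2780. Patient owes $4598 (running OOP $4598). Insurer: $8768 − $4598 = $4170.
Bill 2, $12055: deductible already satisfied, so patient's share is 40% × $12055 = $4822. That would push OOP to $9420, over the $8150 cap, so patient pays $8150 − $4598 = $3552. Insurer: $12055 − $3552 = $8503.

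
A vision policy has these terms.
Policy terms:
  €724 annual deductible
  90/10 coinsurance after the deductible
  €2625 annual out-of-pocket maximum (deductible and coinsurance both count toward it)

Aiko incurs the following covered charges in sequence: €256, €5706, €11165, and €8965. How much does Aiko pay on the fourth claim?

Claim 1 (€256): fully absorbed by the deductible. Cost to member: €256. OOP to date €256.
Claim 2 (€5706): deductible takes €468, €5238 remains; 10% of €5238 = €523.80. Cost to member: €991.80. OOP to date €1247.80.
Claim 3 (€11165): deductible met; 10% of €11165 = €1116.50. Cost to member: €1116.50. OOP to date €2364.30.
Claim 4 (€8965): 10% coinsurance on €8965 = €896.50. That would push OOP to €3260.80, over the €2625 cap, so member pays €2625 − €2364.30 = €260.70.

€260.70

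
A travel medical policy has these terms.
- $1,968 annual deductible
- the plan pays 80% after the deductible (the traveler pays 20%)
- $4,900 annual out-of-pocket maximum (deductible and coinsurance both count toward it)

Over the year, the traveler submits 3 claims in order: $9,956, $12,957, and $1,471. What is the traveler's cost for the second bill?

Bill 1, $9,956: deductible takes $1,968, $7,988 remains; 20% of $7,988 = $1,597.60. Cost to traveler: $3,565.60. OOP to date $3,565.60.
Bill 2, $12,957: deductible already satisfied, so traveler's share is 20% × $12,957 = $2,591.40. Adding that to $3,565.60 gives $6,157, past the $4,900 cap; traveler pays only $4,900 − $3,565.60 = $1,334.40.

$1,334.40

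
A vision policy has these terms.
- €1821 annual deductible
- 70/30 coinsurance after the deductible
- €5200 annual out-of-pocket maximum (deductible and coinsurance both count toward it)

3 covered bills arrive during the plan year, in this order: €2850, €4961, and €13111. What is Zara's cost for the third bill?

€1582

Bill 1, €2850: deductible takes €1821, €1029 remains; coinsurance €1029 × 30% = €308.70. Cost to member: €2129.70. OOP to date €2129.70.
Bill 2, €4961: deductible met; 30% of €4961 = €1488.30. Member owes €1488.30 (running OOP €3618).
Bill 3, €13111: deductible already satisfied, so member's share is 30% × €13111 = €3933.30. OOP would hit €7551.30 > €5200, so the cap limits the member to €5200 − €3618 = €1582.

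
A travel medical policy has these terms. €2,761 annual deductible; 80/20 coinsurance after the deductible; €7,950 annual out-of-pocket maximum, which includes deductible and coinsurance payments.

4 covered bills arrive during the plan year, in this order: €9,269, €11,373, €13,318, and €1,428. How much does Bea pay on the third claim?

€1,612.80

#1 (€9,269): deductible takes €2,761, €6,508 remains; traveler's 20% is €1,301.60. Traveler owes €4,062.60 (running OOP €4,062.60).
#2 (€11,373): 20% coinsurance on €11,373 = €2,274.60. Traveler pays €2,274.60; OOP now €6,337.20.
#3 (€13,318): deductible already satisfied, so traveler's share is 20% × €13,318 = €2,663.60. That would push OOP to €9,000.80, over the €7,950 cap, so traveler pays €7,950 − €6,337.20 = €1,612.80.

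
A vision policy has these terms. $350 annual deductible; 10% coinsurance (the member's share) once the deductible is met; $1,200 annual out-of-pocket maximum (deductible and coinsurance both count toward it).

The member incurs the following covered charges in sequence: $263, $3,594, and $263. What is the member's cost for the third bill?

Claim 1 ($263): all of it applies to the deductible. Member owes $263 (running OOP $263).
Claim 2 ($3,594): $87 finishes the deductible; $3,507 goes to coinsurance; 10% of $3,507 = $350.70. Member pays $437.70; OOP now $700.70.
Claim 3 ($263): deductible already satisfied, so member's share is 10% × $263 = $26.30. Cost to member: $26.30. OOP to date $727.

$26.30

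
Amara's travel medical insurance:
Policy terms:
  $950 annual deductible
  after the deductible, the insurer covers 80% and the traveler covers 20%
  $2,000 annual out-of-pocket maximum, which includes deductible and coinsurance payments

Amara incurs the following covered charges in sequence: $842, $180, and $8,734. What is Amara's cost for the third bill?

#1 ($842): all of it applies to the deductible. Traveler pays $842; OOP now $842.
#2 ($180): $108 finishes the deductible; $72 goes to coinsurance; coinsurance $72 × 20% = $14.40. Traveler pays $122.40; OOP now $964.40.
#3 ($8,734): deductible already satisfied, so traveler's share is 20% × $8,734 = $1,746.80. OOP would hit $2,711.20 > $2,000, so the cap limits the traveler to $2,000 − $964.40 = $1,035.60.

$1,035.60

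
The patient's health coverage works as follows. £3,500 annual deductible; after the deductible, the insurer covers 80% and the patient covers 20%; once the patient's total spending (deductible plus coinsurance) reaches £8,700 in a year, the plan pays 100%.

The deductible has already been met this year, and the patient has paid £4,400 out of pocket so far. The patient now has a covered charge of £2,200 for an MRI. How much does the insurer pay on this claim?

£1,760

The deductible is already satisfied, so the full bill goes to coinsurance.
Coinsurance: £2,200 × 20% = £440.
Cumulative spending £4,400 + £440 = £4,840 stays under the £8,700 maximum.
Insurer pays the balance: £2,200 − £440 = £1,760.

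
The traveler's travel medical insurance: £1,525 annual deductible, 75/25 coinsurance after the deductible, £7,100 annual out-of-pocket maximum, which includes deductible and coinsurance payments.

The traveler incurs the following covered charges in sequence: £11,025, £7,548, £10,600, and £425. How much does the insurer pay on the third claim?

£9,287

Bill 1, £11,025: £1,525 to deductible, leaving £9,500; 25% of £9,500 = £2,375. Traveler owes £3,900 (running OOP £3,900). Insurer: £11,025 − £3,900 = £7,125.
Bill 2, £7,548: deductible met; 25% of £7,548 = £1,887. Traveler pays £1,887; OOP now £5,787. Insurer: £7,548 − £1,887 = £5,661.
Bill 3, £10,600: 25% coinsurance on £10,600 = £2,650. That would push OOP to £8,437, over the £7,100 cap, so traveler pays £7,100 − £5,787 = £1,313. Insurer: £10,600 − £1,313 = £9,287.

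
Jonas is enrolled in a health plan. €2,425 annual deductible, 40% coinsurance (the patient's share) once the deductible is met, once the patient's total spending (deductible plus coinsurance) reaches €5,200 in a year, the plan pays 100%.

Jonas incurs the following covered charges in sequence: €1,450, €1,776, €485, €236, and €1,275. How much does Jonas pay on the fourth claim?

€94.40

Bill 1, €1,450: entire amount goes to the deductible. Patient owes €1,450 (running OOP €1,450).
Bill 2, €1,776: €975 finishes the deductible; €801 goes to coinsurance; 40% of €801 = €320.40. Patient owes €1,295.40 (running OOP €2,745.40).
Bill 3, €485: deductible met; 40% of €485 = €194. Patient owes €194 (running OOP €2,939.40).
Bill 4, €236: 40% coinsurance on €236 = €94.40. Patient pays €94.40; OOP now €3,033.80.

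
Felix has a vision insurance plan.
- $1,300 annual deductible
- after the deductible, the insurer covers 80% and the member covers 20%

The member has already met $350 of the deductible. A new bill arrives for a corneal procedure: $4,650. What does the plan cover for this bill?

$350 of the $1,300 deductible is already met, leaving $950.
After the $950 deductible portion, $4,650 − $950 = $3,700 is subject to coinsurance.
Member's 20% share of $3,700 is $740.
That puts the member's cost at $950 + $740 = $1,690.
The insurer covers the remainder: $4,650 − $1,690 = $2,960.

$2,960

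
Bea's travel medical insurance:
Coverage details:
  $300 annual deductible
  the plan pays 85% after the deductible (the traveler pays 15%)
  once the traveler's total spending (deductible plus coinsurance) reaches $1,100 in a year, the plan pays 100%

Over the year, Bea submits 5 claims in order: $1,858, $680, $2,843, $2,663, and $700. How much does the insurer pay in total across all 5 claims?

Claim 1 ($1,858): deductible takes $300, $1,558 remains; coinsurance $1,558 × 15% = $233.70. Traveler pays $533.70; OOP now $533.70. Plan pays $1,858 − $533.70 = $1,324.30.
Claim 2 ($680): deductible met; 15% of $680 = $102. Traveler pays $102; OOP now $635.70. Insurer: $680 − $102 = $578.
Claim 3 ($2,843): deductible already satisfied, so traveler's share is 15% × $2,843 = $426.45. Traveler owes $426.45 (running OOP $1,062.15). Plan pays $2,843 − $426.45 = $2,416.55.
Claim 4 ($2,663): deductible already satisfied, so traveler's share is 15% × $2,663 = $399.45. That would push OOP to $1,461.60, over the $1,100 cap, so traveler pays $1,100 − $1,062.15 = $37.85. Plan pays $2,663 − $37.85 = $2,625.15.
Claim 5 ($700): deductible met; 15% of $700 = $105. That would push OOP to $1,205, over the $1,100 cap, so traveler pays $1,100 − $1,100 = $0. Insurer: $700 − $0 = $700.
Insurer total = bills − traveler's total = $8,744 − $1,100 = $7,644.

$7,644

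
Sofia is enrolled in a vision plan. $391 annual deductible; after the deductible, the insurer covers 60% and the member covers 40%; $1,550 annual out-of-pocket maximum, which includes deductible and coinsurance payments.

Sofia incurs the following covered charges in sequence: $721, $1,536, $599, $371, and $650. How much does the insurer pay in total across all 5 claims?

Claim 1 ($721): deductible takes $391, $330 remains; coinsurance $330 × 40% = $132. Member owes $523 (running OOP $523). Insurer: $721 − $523 = $198.
Claim 2 ($1,536): deductible already satisfied, so member's share is 40% × $1,536 = $614.40. Cost to member: $614.40. OOP to date $1,137.40. Plan pays $1,536 − $614.40 = $921.60.
Claim 3 ($599): 40% coinsurance on $599 = $239.60. Cost to member: $239.60. OOP to date $1,377. Plan pays $599 − $239.60 = $359.40.
Claim 4 ($371): 40% coinsurance on $371 = $148.40. Member pays $148.40; OOP now $1,525.40. Plan pays $371 − $148.40 = $222.60.
Claim 5 ($650): deductible already satisfied, so member's share is 40% × $650 = $260. That would push OOP to $1,785.40, over the $1,550 cap, so member pays $1,550 − $1,525.40 = $24.60. Plan pays $650 − $24.60 = $625.40.
Insurer total: $198 + $921.60 + $359.40 + $222.60 + $625.40 = $2,327.

$2,327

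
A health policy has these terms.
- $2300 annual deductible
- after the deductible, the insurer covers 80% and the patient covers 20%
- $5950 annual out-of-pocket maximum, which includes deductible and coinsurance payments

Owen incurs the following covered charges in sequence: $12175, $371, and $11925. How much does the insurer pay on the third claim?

$10324.20

Claim 1 — $12175: $2300 to deductible, leaving $9875; coinsurance $9875 × 20% = $1975. Cost to patient: $4275. OOP to date $4275. Insurer: $12175 − $4275 = $7900.
Claim 2 — $371: deductible already satisfied, so patient's share is 20% × $371 = $74.20. Patient owes $74.20 (running OOP $4349.20). Plan pays $371 − $74.20 = $296.80.
Claim 3 — $11925: deductible met; 20% of $11925 = $2385. OOP would hit $6734.20 > $5950, so the cap limits the patient to $5950 − $4349.20 = $1600.80. Plan pays $11925 − $1600.80 = $10324.20.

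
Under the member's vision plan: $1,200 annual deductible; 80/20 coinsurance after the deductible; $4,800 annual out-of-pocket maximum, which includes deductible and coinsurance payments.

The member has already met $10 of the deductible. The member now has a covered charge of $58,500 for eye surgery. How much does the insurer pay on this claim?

$53,710

Deductible still to meet: $1,200 − $10 = $1,190.
That leaves $58,500 − $1,190 = $57,310 for coinsurance.
Member's 20% share of $57,310 is $11,462.
That puts the member's cost at $1,190 + $11,462 = $12,652 before any cap.
Year-to-date out-of-pocket would reach $10 + $12,652 = $12,662, above the $4,800 maximum, so the member pays only $4,800 − $10 = $4,790.
The plan picks up $58,500 − $4,790 = $53,710.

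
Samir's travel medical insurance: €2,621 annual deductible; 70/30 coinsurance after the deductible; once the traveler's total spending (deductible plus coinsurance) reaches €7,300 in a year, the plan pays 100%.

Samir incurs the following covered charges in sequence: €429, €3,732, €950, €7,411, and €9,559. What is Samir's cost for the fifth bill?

€1,708.70

#1 (€429): fully absorbed by the deductible. Cost to traveler: €429. OOP to date €429.
#2 (€3,732): deductible takes €2,192, €1,540 remains; traveler's 30% is €462. Cost to traveler: €2,654. OOP to date €3,083.
#3 (€950): 30% coinsurance on €950 = €285. Traveler owes €285 (running OOP €3,368).
#4 (€7,411): deductible met; 30% of €7,411 = €2,223.30. Traveler pays €2,223.30; OOP now €5,591.30.
#5 (€9,559): deductible met; 30% of €9,559 = €2,867.70. OOP would hit €8,459 > €7,300, so the cap limits the traveler to €7,300 − €5,591.30 = €1,708.70.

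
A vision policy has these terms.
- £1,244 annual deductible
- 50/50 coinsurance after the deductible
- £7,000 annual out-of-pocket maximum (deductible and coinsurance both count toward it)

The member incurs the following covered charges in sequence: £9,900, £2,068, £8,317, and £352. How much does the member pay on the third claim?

#1 (£9,900): deductible takes £1,244, £8,656 remains; member's 50% is £4,328. Member pays £5,572; OOP now £5,572.
#2 (£2,068): deductible met; 50% of £2,068 = £1,034. Cost to member: £1,034. OOP to date £6,606.
#3 (£8,317): deductible already satisfied, so member's share is 50% × £8,317 = £4,158.50. That would push OOP to £10,764.50, over the £7,000 cap, so member pays £7,000 − £6,606 = £394.

£394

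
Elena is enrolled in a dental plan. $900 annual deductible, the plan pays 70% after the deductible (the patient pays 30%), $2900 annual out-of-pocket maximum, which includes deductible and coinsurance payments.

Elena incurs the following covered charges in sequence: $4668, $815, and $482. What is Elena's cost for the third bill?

$144.60

#1 ($4668): $900 to deductible, leaving $3768; 30% of $3768 = $1130.40. Patient owes $2030.40 (running OOP $2030.40).
#2 ($815): deductible already satisfied, so patient's share is 30% × $815 = $244.50. Patient pays $244.50; OOP now $2274.90.
#3 ($482): 30% coinsurance on $482 = $144.60. Patient owes $144.60 (running OOP $2419.50).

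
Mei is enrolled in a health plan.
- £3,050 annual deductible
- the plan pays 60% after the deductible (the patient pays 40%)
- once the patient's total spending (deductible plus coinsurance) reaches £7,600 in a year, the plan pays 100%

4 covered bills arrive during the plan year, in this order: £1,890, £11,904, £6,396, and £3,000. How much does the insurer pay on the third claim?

£6,143.60

Claim 1 (£1,890): all of it applies to the deductible. Patient pays £1,890; OOP now £1,890. Insurer: £1,890 − £1,890 = £0.
Claim 2 (£11,904): £1,160 finishes the deductible; £10,744 goes to coinsurance; 40% of £10,744 = £4,297.60. Patient pays £5,457.60; OOP now £7,347.60. Plan pays £11,904 − £5,457.60 = £6,446.40.
Claim 3 (£6,396): 40% coinsurance on £6,396 = £2,558.40. OOP would hit £9,906 > £7,600, so the cap limits the patient to £7,600 − £7,347.60 = £252.40. Insurer: £6,396 − £252.40 = £6,143.60.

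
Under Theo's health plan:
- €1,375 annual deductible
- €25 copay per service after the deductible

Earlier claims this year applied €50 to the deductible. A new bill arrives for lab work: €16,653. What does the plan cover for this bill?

€15,303

Deductible still to meet: €1,375 − €50 = €1,325.
The remaining €15,328 (= €16,653 − €1,325) moves to the copay.
Copay on this service: €25.
So the patient owes €1,325 + €25 = €1,350.
The insurer covers the remainder: €16,653 − €1,350 = €15,303.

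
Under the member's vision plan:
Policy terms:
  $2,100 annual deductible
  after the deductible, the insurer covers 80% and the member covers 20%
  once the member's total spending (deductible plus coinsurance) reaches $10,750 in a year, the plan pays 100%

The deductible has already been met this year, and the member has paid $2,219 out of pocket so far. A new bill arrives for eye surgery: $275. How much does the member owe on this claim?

The deductible is already satisfied, so the full bill goes to coinsurance.
20% of $275 = $55 falls to the member.
Cumulative spending $2,219 + $55 = $2,274 stays under the $10,750 maximum.

$55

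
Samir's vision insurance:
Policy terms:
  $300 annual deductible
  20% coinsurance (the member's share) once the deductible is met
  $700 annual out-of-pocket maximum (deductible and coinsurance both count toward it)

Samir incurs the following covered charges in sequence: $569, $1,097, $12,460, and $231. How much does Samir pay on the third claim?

Claim 1 ($569): deductible takes $300, $269 remains; coinsurance $269 × 20% = $53.80. Member owes $353.80 (running OOP $353.80).
Claim 2 ($1,097): 20% coinsurance on $1,097 = $219.40. Member pays $219.40; OOP now $573.20.
Claim 3 ($12,460): deductible met; 20% of $12,460 = $2,492. That would push OOP to $3,065.20, over the $700 cap, so member pays $700 − $573.20 = $126.80.

$126.80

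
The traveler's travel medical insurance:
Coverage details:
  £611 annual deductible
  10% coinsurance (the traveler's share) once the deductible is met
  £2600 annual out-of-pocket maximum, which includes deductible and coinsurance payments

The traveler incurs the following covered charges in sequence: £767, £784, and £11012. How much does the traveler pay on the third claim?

£1101.20

Claim 1 — £767: deductible takes £611, £156 remains; traveler's 10% is £15.60. Traveler owes £626.60 (running OOP £626.60).
Claim 2 — £784: 10% coinsurance on £784 = £78.40. Cost to traveler: £78.40. OOP to date £705.
Claim 3 — £11012: deductible already satisfied, so traveler's share is 10% × £11012 = £1101.20. Cost to traveler: £1101.20. OOP to date £1806.20.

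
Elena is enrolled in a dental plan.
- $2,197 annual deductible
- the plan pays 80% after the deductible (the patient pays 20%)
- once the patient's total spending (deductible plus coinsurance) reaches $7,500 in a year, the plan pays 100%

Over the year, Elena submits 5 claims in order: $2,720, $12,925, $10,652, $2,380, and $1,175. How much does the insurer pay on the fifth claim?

Claim 1 — $2,720: deductible takes $2,197, $523 remains; patient's 20% is $104.60. Cost to patient: $2,301.60. OOP to date $2,301.60. Insurer: $2,720 − $2,301.60 = $418.40.
Claim 2 — $12,925: 20% coinsurance on $12,925 = $2,585. Cost to patient: $2,585. OOP to date $4,886.60. Plan pays $12,925 − $2,585 = $10,340.
Claim 3 — $10,652: deductible met; 20% of $10,652 = $2,130.40. Cost to patient: $2,130.40. OOP to date $7,017. Insurer: $10,652 − $2,130.40 = $8,521.60.
Claim 4 — $2,380: 20% coinsurance on $2,380 = $476. Patient owes $476 (running OOP $7,493). Insurer: $2,380 − $476 = $1,904.
Claim 5 — $1,175: deductible already satisfied, so patient's share is 20% × $1,175 = $235. OOP would hit $7,728 > $7,500, so the cap limits the patient to $7,500 − $7,493 = $7. Insurer: $1,175 − $7 = $1,168.

$1,168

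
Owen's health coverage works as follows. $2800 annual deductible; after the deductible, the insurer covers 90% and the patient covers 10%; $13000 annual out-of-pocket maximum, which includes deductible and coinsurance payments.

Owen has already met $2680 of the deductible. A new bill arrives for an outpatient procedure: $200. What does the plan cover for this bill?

$2680 of the $2800 deductible is already met, leaving $120.
After the $120 deductible portion, $200 − $120 = $80 is subject to coinsurance.
Patient's 10% share of $80 is $8.
That puts the patient's cost at $120 + $8 = $128 before any cap.
Year-to-date out-of-pocket becomes $2680 + $128 = $2808, still under the $13000 maximum, so no cap applies.
Insurer pays the balance: $200 − $128 = $72.

$72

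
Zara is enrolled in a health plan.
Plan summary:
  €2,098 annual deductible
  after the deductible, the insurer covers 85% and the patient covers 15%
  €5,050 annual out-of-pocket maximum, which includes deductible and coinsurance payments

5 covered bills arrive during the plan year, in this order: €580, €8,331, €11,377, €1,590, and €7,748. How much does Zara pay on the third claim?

€1,706.55

Claim 1 (€580): entire amount goes to the deductible. Cost to patient: €580. OOP to date €580.
Claim 2 (€8,331): deductible takes €1,518, €6,813 remains; patient's 15% is €1,021.95. Patient pays €2,539.95; OOP now €3,119.95.
Claim 3 (€11,377): deductible met; 15% of €11,377 = €1,706.55. Cost to patient: €1,706.55. OOP to date €4,826.50.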